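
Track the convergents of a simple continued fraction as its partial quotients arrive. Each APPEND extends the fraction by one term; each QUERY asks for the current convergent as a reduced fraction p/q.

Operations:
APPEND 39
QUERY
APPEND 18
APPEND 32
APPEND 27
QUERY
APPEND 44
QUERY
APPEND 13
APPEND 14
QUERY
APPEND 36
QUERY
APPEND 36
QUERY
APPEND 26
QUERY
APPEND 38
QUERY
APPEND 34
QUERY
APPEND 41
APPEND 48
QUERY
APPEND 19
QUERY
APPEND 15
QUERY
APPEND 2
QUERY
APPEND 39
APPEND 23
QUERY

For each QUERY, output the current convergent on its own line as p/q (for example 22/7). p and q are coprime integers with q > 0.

39/1
609148/15597
26825047/686845
4917511673/125910993
177379754987/4541740330
6390588691205/163628562873
166332685726317/4258884375028
6327032646291251/162001234813937
215285442659628851/5512300868048886
424200734163831187667/10861496468459325510
8068646979294483639815/206594599237552002953
121453905423581085784892/3109780485031739369805
250976457826456655209599/6426155569301030742563
228170298952900441351272418/5842212652388055612327089

APPEND 39: p_0 = 39·1 + 0 = 39, q_0 = 39·0 + 1 = 1 → 39/1
APPEND 18: p_1 = 18·39 + 1 = 703, q_1 = 18·1 + 0 = 18 → 703/18
APPEND 32: p_2 = 32·703 + 39 = 22535, q_2 = 32·18 + 1 = 577 → 22535/577
APPEND 27: p_3 = 27·22535 + 703 = 609148, q_3 = 27·577 + 18 = 15597 → 609148/15597
APPEND 44: p_4 = 44·609148 + 22535 = 26825047, q_4 = 44·15597 + 577 = 686845 → 26825047/686845
APPEND 13: p_5 = 13·26825047 + 609148 = 349334759, q_5 = 13·686845 + 15597 = 8944582 → 349334759/8944582
APPEND 14: p_6 = 14·349334759 + 26825047 = 4917511673, q_6 = 14·8944582 + 686845 = 125910993 → 4917511673/125910993
APPEND 36: p_7 = 36·4917511673 + 349334759 = 177379754987, q_7 = 36·125910993 + 8944582 = 4541740330 → 177379754987/4541740330
APPEND 36: p_8 = 36·177379754987 + 4917511673 = 6390588691205, q_8 = 36·4541740330 + 125910993 = 163628562873 → 6390588691205/163628562873
APPEND 26: p_9 = 26·6390588691205 + 177379754987 = 166332685726317, q_9 = 26·163628562873 + 4541740330 = 4258884375028 → 166332685726317/4258884375028
APPEND 38: p_10 = 38·166332685726317 + 6390588691205 = 6327032646291251, q_10 = 38·4258884375028 + 163628562873 = 162001234813937 → 6327032646291251/162001234813937
APPEND 34: p_11 = 34·6327032646291251 + 166332685726317 = 215285442659628851, q_11 = 34·162001234813937 + 4258884375028 = 5512300868048886 → 215285442659628851/5512300868048886
APPEND 41: p_12 = 41·215285442659628851 + 6327032646291251 = 8833030181691074142, q_12 = 41·5512300868048886 + 162001234813937 = 226166336824818263 → 8833030181691074142/226166336824818263
APPEND 48: p_13 = 48·8833030181691074142 + 215285442659628851 = 424200734163831187667, q_13 = 48·226166336824818263 + 5512300868048886 = 10861496468459325510 → 424200734163831187667/10861496468459325510
APPEND 19: p_14 = 19·424200734163831187667 + 8833030181691074142 = 8068646979294483639815, q_14 = 19·10861496468459325510 + 226166336824818263 = 206594599237552002953 → 8068646979294483639815/206594599237552002953
APPEND 15: p_15 = 15·8068646979294483639815 + 424200734163831187667 = 121453905423581085784892, q_15 = 15·206594599237552002953 + 10861496468459325510 = 3109780485031739369805 → 121453905423581085784892/3109780485031739369805
APPEND 2: p_16 = 2·121453905423581085784892 + 8068646979294483639815 = 250976457826456655209599, q_16 = 2·3109780485031739369805 + 206594599237552002953 = 6426155569301030742563 → 250976457826456655209599/6426155569301030742563
APPEND 39: p_17 = 39·250976457826456655209599 + 121453905423581085784892 = 9909535760655390638959253, q_17 = 39·6426155569301030742563 + 3109780485031739369805 = 253729847687771938329762 → 9909535760655390638959253/253729847687771938329762
APPEND 23: p_18 = 23·9909535760655390638959253 + 250976457826456655209599 = 228170298952900441351272418, q_18 = 23·253729847687771938329762 + 6426155569301030742563 = 5842212652388055612327089 → 228170298952900441351272418/5842212652388055612327089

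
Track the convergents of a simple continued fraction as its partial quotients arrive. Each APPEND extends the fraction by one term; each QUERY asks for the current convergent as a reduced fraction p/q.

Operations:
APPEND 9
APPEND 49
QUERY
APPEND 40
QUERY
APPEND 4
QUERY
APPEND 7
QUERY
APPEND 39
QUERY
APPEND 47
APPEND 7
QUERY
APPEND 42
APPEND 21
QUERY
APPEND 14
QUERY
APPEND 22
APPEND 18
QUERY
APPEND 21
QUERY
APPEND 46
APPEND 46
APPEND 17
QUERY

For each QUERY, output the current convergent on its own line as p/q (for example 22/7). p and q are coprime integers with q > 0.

APPEND 9: p_0 = 9·1 + 0 = 9, q_0 = 9·0 + 1 = 1 → 9/1
APPEND 49: p_1 = 49·9 + 1 = 442, q_1 = 49·1 + 0 = 49 → 442/49
APPEND 40: p_2 = 40·442 + 9 = 17689, q_2 = 40·49 + 1 = 1961 → 17689/1961
APPEND 4: p_3 = 4·17689 + 442 = 71198, q_3 = 4·1961 + 49 = 7893 → 71198/7893
APPEND 7: p_4 = 7·71198 + 17689 = 516075, q_4 = 7·7893 + 1961 = 57212 → 516075/57212
APPEND 39: p_5 = 39·516075 + 71198 = 20198123, q_5 = 39·57212 + 7893 = 2239161 → 20198123/2239161
APPEND 47: p_6 = 47·20198123 + 516075 = 949827856, q_6 = 47·2239161 + 57212 = 105297779 → 949827856/105297779
APPEND 7: p_7 = 7·949827856 + 20198123 = 6668993115, q_7 = 7·105297779 + 2239161 = 739323614 → 6668993115/739323614
APPEND 42: p_8 = 42·6668993115 + 949827856 = 281047538686, q_8 = 42·739323614 + 105297779 = 31156889567 → 281047538686/31156889567
APPEND 21: p_9 = 21·281047538686 + 6668993115 = 5908667305521, q_9 = 21·31156889567 + 739323614 = 655034004521 → 5908667305521/655034004521
APPEND 14: p_10 = 14·5908667305521 + 281047538686 = 83002389815980, q_10 = 14·655034004521 + 31156889567 = 9201632952861 → 83002389815980/9201632952861
APPEND 22: p_11 = 22·83002389815980 + 5908667305521 = 1831961243257081, q_11 = 22·9201632952861 + 655034004521 = 203090958967463 → 1831961243257081/203090958967463
APPEND 18: p_12 = 18·1831961243257081 + 83002389815980 = 33058304768443438, q_12 = 18·203090958967463 + 9201632952861 = 3664838894367195 → 33058304768443438/3664838894367195
APPEND 21: p_13 = 21·33058304768443438 + 1831961243257081 = 696056361380569279, q_13 = 21·3664838894367195 + 203090958967463 = 77164707740678558 → 696056361380569279/77164707740678558
APPEND 46: p_14 = 46·696056361380569279 + 33058304768443438 = 32051650928274630272, q_14 = 46·77164707740678558 + 3664838894367195 = 3553241394965580863 → 32051650928274630272/3553241394965580863
APPEND 46: p_15 = 46·32051650928274630272 + 696056361380569279 = 1475071999062013561791, q_15 = 46·3553241394965580863 + 77164707740678558 = 163526268876157398256 → 1475071999062013561791/163526268876157398256
APPEND 17: p_16 = 17·1475071999062013561791 + 32051650928274630272 = 25108275634982505180719, q_16 = 17·163526268876157398256 + 3553241394965580863 = 2783499812289641351215 → 25108275634982505180719/2783499812289641351215

442/49
17689/1961
71198/7893
516075/57212
20198123/2239161
6668993115/739323614
5908667305521/655034004521
83002389815980/9201632952861
33058304768443438/3664838894367195
696056361380569279/77164707740678558
25108275634982505180719/2783499812289641351215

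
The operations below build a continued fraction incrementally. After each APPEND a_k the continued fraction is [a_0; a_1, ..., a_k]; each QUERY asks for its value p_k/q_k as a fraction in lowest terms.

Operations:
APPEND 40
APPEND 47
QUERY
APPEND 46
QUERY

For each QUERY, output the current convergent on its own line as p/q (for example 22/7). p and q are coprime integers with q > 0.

APPEND 40: p_0 = 40·1 + 0 = 40, q_0 = 40·0 + 1 = 1 → 40/1
APPEND 47: p_1 = 47·40 + 1 = 1881, q_1 = 47·1 + 0 = 47 → 1881/47
APPEND 46: p_2 = 46·1881 + 40 = 86566, q_2 = 46·47 + 1 = 2163 → 86566/2163

1881/47
86566/2163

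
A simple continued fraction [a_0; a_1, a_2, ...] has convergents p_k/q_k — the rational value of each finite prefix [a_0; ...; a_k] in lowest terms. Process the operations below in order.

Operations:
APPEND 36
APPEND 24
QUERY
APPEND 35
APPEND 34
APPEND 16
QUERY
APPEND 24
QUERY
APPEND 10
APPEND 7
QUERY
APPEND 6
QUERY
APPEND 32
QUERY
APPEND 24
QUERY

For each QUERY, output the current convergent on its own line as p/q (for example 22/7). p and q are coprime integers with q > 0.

865/24
16533335/458729
397831479/11038114
28361768354/786917197
174165458249/4832343051
5601656432322/155421894829
134613919833977/3734957818947

APPEND 36: p_0 = 36·1 + 0 = 36, q_0 = 36·0 + 1 = 1 → 36/1
APPEND 24: p_1 = 24·36 + 1 = 865, q_1 = 24·1 + 0 = 24 → 865/24
APPEND 35: p_2 = 35·865 + 36 = 30311, q_2 = 35·24 + 1 = 841 → 30311/841
APPEND 34: p_3 = 34·30311 + 865 = 1031439, q_3 = 34·841 + 24 = 28618 → 1031439/28618
APPEND 16: p_4 = 16·1031439 + 30311 = 16533335, q_4 = 16·28618 + 841 = 458729 → 16533335/458729
APPEND 24: p_5 = 24·16533335 + 1031439 = 397831479, q_5 = 24·458729 + 28618 = 11038114 → 397831479/11038114
APPEND 10: p_6 = 10·397831479 + 16533335 = 3994848125, q_6 = 10·11038114 + 458729 = 110839869 → 3994848125/110839869
APPEND 7: p_7 = 7·3994848125 + 397831479 = 28361768354, q_7 = 7·110839869 + 11038114 = 786917197 → 28361768354/786917197
APPEND 6: p_8 = 6·28361768354 + 3994848125 = 174165458249, q_8 = 6·786917197 + 110839869 = 4832343051 → 174165458249/4832343051
APPEND 32: p_9 = 32·174165458249 + 28361768354 = 5601656432322, q_9 = 32·4832343051 + 786917197 = 155421894829 → 5601656432322/155421894829
APPEND 24: p_10 = 24·5601656432322 + 174165458249 = 134613919833977, q_10 = 24·155421894829 + 4832343051 = 3734957818947 → 134613919833977/3734957818947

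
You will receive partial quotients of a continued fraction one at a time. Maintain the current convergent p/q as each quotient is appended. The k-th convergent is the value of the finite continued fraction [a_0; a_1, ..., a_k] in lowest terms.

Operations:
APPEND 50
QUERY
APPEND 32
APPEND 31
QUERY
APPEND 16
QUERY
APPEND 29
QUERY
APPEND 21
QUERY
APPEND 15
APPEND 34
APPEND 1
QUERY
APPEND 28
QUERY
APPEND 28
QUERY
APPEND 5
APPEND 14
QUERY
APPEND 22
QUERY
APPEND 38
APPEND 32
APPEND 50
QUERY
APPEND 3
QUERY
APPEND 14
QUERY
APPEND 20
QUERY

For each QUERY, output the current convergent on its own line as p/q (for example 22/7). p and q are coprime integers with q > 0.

APPEND 50: p_0 = 50·1 + 0 = 50, q_0 = 50·0 + 1 = 1 → 50/1
APPEND 32: p_1 = 32·50 + 1 = 1601, q_1 = 32·1 + 0 = 32 → 1601/32
APPEND 31: p_2 = 31·1601 + 50 = 49681, q_2 = 31·32 + 1 = 993 → 49681/993
APPEND 16: p_3 = 16·49681 + 1601 = 796497, q_3 = 16·993 + 32 = 15920 → 796497/15920
APPEND 29: p_4 = 29·796497 + 49681 = 23148094, q_4 = 29·15920 + 993 = 462673 → 23148094/462673
APPEND 21: p_5 = 21·23148094 + 796497 = 486906471, q_5 = 21·462673 + 15920 = 9732053 → 486906471/9732053
APPEND 15: p_6 = 15·486906471 + 23148094 = 7326745159, q_6 = 15·9732053 + 462673 = 146443468 → 7326745159/146443468
APPEND 34: p_7 = 34·7326745159 + 486906471 = 249596241877, q_7 = 34·146443468 + 9732053 = 4988809965 → 249596241877/4988809965
APPEND 1: p_8 = 1·249596241877 + 7326745159 = 256922987036, q_8 = 1·4988809965 + 146443468 = 5135253433 → 256922987036/5135253433
APPEND 28: p_9 = 28·256922987036 + 249596241877 = 7443439878885, q_9 = 28·5135253433 + 4988809965 = 148775906089 → 7443439878885/148775906089
APPEND 28: p_10 = 28·7443439878885 + 256922987036 = 208673239595816, q_10 = 28·148775906089 + 5135253433 = 4170860623925 → 208673239595816/4170860623925
APPEND 5: p_11 = 5·208673239595816 + 7443439878885 = 1050809637857965, q_11 = 5·4170860623925 + 148775906089 = 21003079025714 → 1050809637857965/21003079025714
APPEND 14: p_12 = 14·1050809637857965 + 208673239595816 = 14920008169607326, q_12 = 14·21003079025714 + 4170860623925 = 298213966983921 → 14920008169607326/298213966983921
APPEND 22: p_13 = 22·14920008169607326 + 1050809637857965 = 329290989369219137, q_13 = 22·298213966983921 + 21003079025714 = 6581710352671976 → 329290989369219137/6581710352671976
APPEND 38: p_14 = 38·329290989369219137 + 14920008169607326 = 12527977604199934532, q_14 = 38·6581710352671976 + 298213966983921 = 250403207368519009 → 12527977604199934532/250403207368519009
APPEND 32: p_15 = 32·12527977604199934532 + 329290989369219137 = 401224574323767124161, q_15 = 32·250403207368519009 + 6581710352671976 = 8019484346145280264 → 401224574323767124161/8019484346145280264
APPEND 50: p_16 = 50·401224574323767124161 + 12527977604199934532 = 20073756693792556142582, q_16 = 50·8019484346145280264 + 250403207368519009 = 401224620514632532209 → 20073756693792556142582/401224620514632532209
APPEND 3: p_17 = 3·20073756693792556142582 + 401224574323767124161 = 60622494655701435551907, q_17 = 3·401224620514632532209 + 8019484346145280264 = 1211693345890042876891 → 60622494655701435551907/1211693345890042876891
APPEND 14: p_18 = 14·60622494655701435551907 + 20073756693792556142582 = 868788681873612653869280, q_18 = 14·1211693345890042876891 + 401224620514632532209 = 17364931462975232808683 → 868788681873612653869280/17364931462975232808683
APPEND 20: p_19 = 20·868788681873612653869280 + 60622494655701435551907 = 17436396132127954512937507, q_19 = 20·17364931462975232808683 + 1211693345890042876891 = 348510322605394699050551 → 17436396132127954512937507/348510322605394699050551

50/1
49681/993
796497/15920
23148094/462673
486906471/9732053
256922987036/5135253433
7443439878885/148775906089
208673239595816/4170860623925
14920008169607326/298213966983921
329290989369219137/6581710352671976
20073756693792556142582/401224620514632532209
60622494655701435551907/1211693345890042876891
868788681873612653869280/17364931462975232808683
17436396132127954512937507/348510322605394699050551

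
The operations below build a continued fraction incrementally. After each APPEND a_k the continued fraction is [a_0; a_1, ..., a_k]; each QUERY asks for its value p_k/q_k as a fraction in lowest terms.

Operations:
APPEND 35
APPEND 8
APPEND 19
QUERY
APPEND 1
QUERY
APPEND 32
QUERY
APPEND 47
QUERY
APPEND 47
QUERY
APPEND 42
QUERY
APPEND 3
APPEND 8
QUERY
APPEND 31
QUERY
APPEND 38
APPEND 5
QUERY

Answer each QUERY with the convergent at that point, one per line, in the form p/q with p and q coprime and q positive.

5374/153
5655/161
186334/5305
8763353/249496
412063925/11731617
17315448203/492977410
436182716475/12418288186
13574022619259/386457597613
2594819233860844/73875492585013

APPEND 35: p_0 = 35·1 + 0 = 35, q_0 = 35·0 + 1 = 1 → 35/1
APPEND 8: p_1 = 8·35 + 1 = 281, q_1 = 8·1 + 0 = 8 → 281/8
APPEND 19: p_2 = 19·281 + 35 = 5374, q_2 = 19·8 + 1 = 153 → 5374/153
APPEND 1: p_3 = 1·5374 + 281 = 5655, q_3 = 1·153 + 8 = 161 → 5655/161
APPEND 32: p_4 = 32·5655 + 5374 = 186334, q_4 = 32·161 + 153 = 5305 → 186334/5305
APPEND 47: p_5 = 47·186334 + 5655 = 8763353, q_5 = 47·5305 + 161 = 249496 → 8763353/249496
APPEND 47: p_6 = 47·8763353 + 186334 = 412063925, q_6 = 47·249496 + 5305 = 11731617 → 412063925/11731617
APPEND 42: p_7 = 42·412063925 + 8763353 = 17315448203, q_7 = 42·11731617 + 249496 = 492977410 → 17315448203/492977410
APPEND 3: p_8 = 3·17315448203 + 412063925 = 52358408534, q_8 = 3·492977410 + 11731617 = 1490663847 → 52358408534/1490663847
APPEND 8: p_9 = 8·52358408534 + 17315448203 = 436182716475, q_9 = 8·1490663847 + 492977410 = 12418288186 → 436182716475/12418288186
APPEND 31: p_10 = 31·436182716475 + 52358408534 = 13574022619259, q_10 = 31·12418288186 + 1490663847 = 386457597613 → 13574022619259/386457597613
APPEND 38: p_11 = 38·13574022619259 + 436182716475 = 516249042248317, q_11 = 38·386457597613 + 12418288186 = 14697806997480 → 516249042248317/14697806997480
APPEND 5: p_12 = 5·516249042248317 + 13574022619259 = 2594819233860844, q_12 = 5·14697806997480 + 386457597613 = 73875492585013 → 2594819233860844/73875492585013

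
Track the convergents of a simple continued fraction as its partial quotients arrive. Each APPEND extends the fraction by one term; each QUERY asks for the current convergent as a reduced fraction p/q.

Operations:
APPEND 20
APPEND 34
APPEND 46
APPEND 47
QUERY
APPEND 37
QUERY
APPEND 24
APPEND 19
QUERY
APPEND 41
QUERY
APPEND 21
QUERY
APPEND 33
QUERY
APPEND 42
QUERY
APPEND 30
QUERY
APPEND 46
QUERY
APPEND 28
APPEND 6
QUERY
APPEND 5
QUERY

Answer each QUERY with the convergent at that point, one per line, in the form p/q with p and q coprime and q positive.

1473943/73589
54567237/2724358
24965232226/1246429797
1024885608897/51169079858
21547563019063/1075797106815
712094465237976/35552473604753
29929515103014055/1494279688506441
898597547555659626/44863943128797983
41365416702663356851/2065235663613213659
6996147008035441265575/349294010809405896269
36139865305399335979329/1804341516571328261780

APPEND 20: p_0 = 20·1 + 0 = 20, q_0 = 20·0 + 1 = 1 → 20/1
APPEND 34: p_1 = 34·20 + 1 = 681, q_1 = 34·1 + 0 = 34 → 681/34
APPEND 46: p_2 = 46·681 + 20 = 31346, q_2 = 46·34 + 1 = 1565 → 31346/1565
APPEND 47: p_3 = 47·31346 + 681 = 1473943, q_3 = 47·1565 + 34 = 73589 → 1473943/73589
APPEND 37: p_4 = 37·1473943 + 31346 = 54567237, q_4 = 37·73589 + 1565 = 2724358 → 54567237/2724358
APPEND 24: p_5 = 24·54567237 + 1473943 = 1311087631, q_5 = 24·2724358 + 73589 = 65458181 → 1311087631/65458181
APPEND 19: p_6 = 19·1311087631 + 54567237 = 24965232226, q_6 = 19·65458181 + 2724358 = 1246429797 → 24965232226/1246429797
APPEND 41: p_7 = 41·24965232226 + 1311087631 = 1024885608897, q_7 = 41·1246429797 + 65458181 = 51169079858 → 1024885608897/51169079858
APPEND 21: p_8 = 21·1024885608897 + 24965232226 = 21547563019063, q_8 = 21·51169079858 + 1246429797 = 1075797106815 → 21547563019063/1075797106815
APPEND 33: p_9 = 33·21547563019063 + 1024885608897 = 712094465237976, q_9 = 33·1075797106815 + 51169079858 = 35552473604753 → 712094465237976/35552473604753
APPEND 42: p_10 = 42·712094465237976 + 21547563019063 = 29929515103014055, q_10 = 42·35552473604753 + 1075797106815 = 1494279688506441 → 29929515103014055/1494279688506441
APPEND 30: p_11 = 30·29929515103014055 + 712094465237976 = 898597547555659626, q_11 = 30·1494279688506441 + 35552473604753 = 44863943128797983 → 898597547555659626/44863943128797983
APPEND 46: p_12 = 46·898597547555659626 + 29929515103014055 = 41365416702663356851, q_12 = 46·44863943128797983 + 1494279688506441 = 2065235663613213659 → 41365416702663356851/2065235663613213659
APPEND 28: p_13 = 28·41365416702663356851 + 898597547555659626 = 1159130265222129651454, q_13 = 28·2065235663613213659 + 44863943128797983 = 57871462524298780435 → 1159130265222129651454/57871462524298780435
APPEND 6: p_14 = 6·1159130265222129651454 + 41365416702663356851 = 6996147008035441265575, q_14 = 6·57871462524298780435 + 2065235663613213659 = 349294010809405896269 → 6996147008035441265575/349294010809405896269
APPEND 5: p_15 = 5·6996147008035441265575 + 1159130265222129651454 = 36139865305399335979329, q_15 = 5·349294010809405896269 + 57871462524298780435 = 1804341516571328261780 → 36139865305399335979329/1804341516571328261780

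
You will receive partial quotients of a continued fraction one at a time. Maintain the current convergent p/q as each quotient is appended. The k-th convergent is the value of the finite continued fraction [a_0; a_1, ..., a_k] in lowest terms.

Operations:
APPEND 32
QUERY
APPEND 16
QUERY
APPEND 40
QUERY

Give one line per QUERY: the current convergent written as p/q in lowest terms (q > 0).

32/1
513/16
20552/641

APPEND 32: p_0 = 32·1 + 0 = 32, q_0 = 32·0 + 1 = 1 → 32/1
APPEND 16: p_1 = 16·32 + 1 = 513, q_1 = 16·1 + 0 = 16 → 513/16
APPEND 40: p_2 = 40·513 + 32 = 20552, q_2 = 40·16 + 1 = 641 → 20552/641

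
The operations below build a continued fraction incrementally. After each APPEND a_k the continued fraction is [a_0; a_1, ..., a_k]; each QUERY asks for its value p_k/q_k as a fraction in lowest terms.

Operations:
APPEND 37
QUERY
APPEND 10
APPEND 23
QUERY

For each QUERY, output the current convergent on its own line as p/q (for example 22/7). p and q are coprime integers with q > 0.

37/1
8570/231

APPEND 37: p_0 = 37·1 + 0 = 37, q_0 = 37·0 + 1 = 1 → 37/1
APPEND 10: p_1 = 10·37 + 1 = 371, q_1 = 10·1 + 0 = 10 → 371/10
APPEND 23: p_2 = 23·371 + 37 = 8570, q_2 = 23·10 + 1 = 231 → 8570/231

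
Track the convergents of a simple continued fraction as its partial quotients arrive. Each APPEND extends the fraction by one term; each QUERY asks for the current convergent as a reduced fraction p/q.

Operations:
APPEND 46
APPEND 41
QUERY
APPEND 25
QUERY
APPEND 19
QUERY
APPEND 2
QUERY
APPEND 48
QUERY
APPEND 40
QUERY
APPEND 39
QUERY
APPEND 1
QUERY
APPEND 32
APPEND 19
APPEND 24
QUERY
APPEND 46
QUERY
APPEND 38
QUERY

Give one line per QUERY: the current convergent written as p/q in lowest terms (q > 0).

APPEND 46: p_0 = 46·1 + 0 = 46, q_0 = 46·0 + 1 = 1 → 46/1
APPEND 41: p_1 = 41·46 + 1 = 1887, q_1 = 41·1 + 0 = 41 → 1887/41
APPEND 25: p_2 = 25·1887 + 46 = 47221, q_2 = 25·41 + 1 = 1026 → 47221/1026
APPEND 19: p_3 = 19·47221 + 1887 = 899086, q_3 = 19·1026 + 41 = 19535 → 899086/19535
APPEND 2: p_4 = 2·899086 + 47221 = 1845393, q_4 = 2·19535 + 1026 = 40096 → 1845393/40096
APPEND 48: p_5 = 48·1845393 + 899086 = 89477950, q_5 = 48·40096 + 19535 = 1944143 → 89477950/1944143
APPEND 40: p_6 = 40·89477950 + 1845393 = 3580963393, q_6 = 40·1944143 + 40096 = 77805816 → 3580963393/77805816
APPEND 39: p_7 = 39·3580963393 + 89477950 = 139747050277, q_7 = 39·77805816 + 1944143 = 3036370967 → 139747050277/3036370967
APPEND 1: p_8 = 1·139747050277 + 3580963393 = 143328013670, q_8 = 1·3036370967 + 77805816 = 3114176783 → 143328013670/3114176783
APPEND 32: p_9 = 32·143328013670 + 139747050277 = 4726243487717, q_9 = 32·3114176783 + 3036370967 = 102690028023 → 4726243487717/102690028023
APPEND 19: p_10 = 19·4726243487717 + 143328013670 = 89941954280293, q_10 = 19·102690028023 + 3114176783 = 1954224709220 → 89941954280293/1954224709220
APPEND 24: p_11 = 24·89941954280293 + 4726243487717 = 2163333146214749, q_11 = 24·1954224709220 + 102690028023 = 47004083049303 → 2163333146214749/47004083049303
APPEND 46: p_12 = 46·2163333146214749 + 89941954280293 = 99603266680158747, q_12 = 46·47004083049303 + 1954224709220 = 2164142044977158 → 99603266680158747/2164142044977158
APPEND 38: p_13 = 38·99603266680158747 + 2163333146214749 = 3787087466992247135, q_13 = 38·2164142044977158 + 47004083049303 = 82284401792181307 → 3787087466992247135/82284401792181307

1887/41
47221/1026
899086/19535
1845393/40096
89477950/1944143
3580963393/77805816
139747050277/3036370967
143328013670/3114176783
2163333146214749/47004083049303
99603266680158747/2164142044977158
3787087466992247135/82284401792181307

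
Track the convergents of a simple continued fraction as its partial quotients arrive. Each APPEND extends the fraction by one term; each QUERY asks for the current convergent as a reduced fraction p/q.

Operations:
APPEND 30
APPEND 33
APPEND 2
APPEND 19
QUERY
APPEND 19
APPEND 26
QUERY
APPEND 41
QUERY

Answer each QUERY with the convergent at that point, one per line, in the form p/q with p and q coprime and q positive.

39219/1306
19465717/648212
798841570/26601573

APPEND 30: p_0 = 30·1 + 0 = 30, q_0 = 30·0 + 1 = 1 → 30/1
APPEND 33: p_1 = 33·30 + 1 = 991, q_1 = 33·1 + 0 = 33 → 991/33
APPEND 2: p_2 = 2·991 + 30 = 2012, q_2 = 2·33 + 1 = 67 → 2012/67
APPEND 19: p_3 = 19·2012 + 991 = 39219, q_3 = 19·67 + 33 = 1306 → 39219/1306
APPEND 19: p_4 = 19·39219 + 2012 = 747173, q_4 = 19·1306 + 67 = 24881 → 747173/24881
APPEND 26: p_5 = 26·747173 + 39219 = 19465717, q_5 = 26·24881 + 1306 = 648212 → 19465717/648212
APPEND 41: p_6 = 41·19465717 + 747173 = 798841570, q_6 = 41·648212 + 24881 = 26601573 → 798841570/26601573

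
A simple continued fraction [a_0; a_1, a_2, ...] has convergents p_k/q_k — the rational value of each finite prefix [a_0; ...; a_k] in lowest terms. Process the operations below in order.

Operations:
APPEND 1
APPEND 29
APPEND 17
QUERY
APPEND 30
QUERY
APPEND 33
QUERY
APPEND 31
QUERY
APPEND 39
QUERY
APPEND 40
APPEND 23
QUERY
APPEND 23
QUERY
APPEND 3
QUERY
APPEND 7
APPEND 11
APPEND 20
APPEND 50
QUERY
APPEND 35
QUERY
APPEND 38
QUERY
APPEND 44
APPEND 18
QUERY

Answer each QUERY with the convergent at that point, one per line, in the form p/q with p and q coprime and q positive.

APPEND 1: p_0 = 1·1 + 0 = 1, q_0 = 1·0 + 1 = 1 → 1/1
APPEND 29: p_1 = 29·1 + 1 = 30, q_1 = 29·1 + 0 = 29 → 30/29
APPEND 17: p_2 = 17·30 + 1 = 511, q_2 = 17·29 + 1 = 494 → 511/494
APPEND 30: p_3 = 30·511 + 30 = 15360, q_3 = 30·494 + 29 = 14849 → 15360/14849
APPEND 33: p_4 = 33·15360 + 511 = 507391, q_4 = 33·14849 + 494 = 490511 → 507391/490511
APPEND 31: p_5 = 31·507391 + 15360 = 15744481, q_5 = 31·490511 + 14849 = 15220690 → 15744481/15220690
APPEND 39: p_6 = 39·15744481 + 507391 = 614542150, q_6 = 39·15220690 + 490511 = 594097421 → 614542150/594097421
APPEND 40: p_7 = 40·614542150 + 15744481 = 24597430481, q_7 = 40·594097421 + 15220690 = 23779117530 → 24597430481/23779117530
APPEND 23: p_8 = 23·24597430481 + 614542150 = 566355443213, q_8 = 23·23779117530 + 594097421 = 547513800611 → 566355443213/547513800611
APPEND 23: p_9 = 23·566355443213 + 24597430481 = 13050772624380, q_9 = 23·547513800611 + 23779117530 = 12616596531583 → 13050772624380/12616596531583
APPEND 3: p_10 = 3·13050772624380 + 566355443213 = 39718673316353, q_10 = 3·12616596531583 + 547513800611 = 38397303395360 → 39718673316353/38397303395360
APPEND 7: p_11 = 7·39718673316353 + 13050772624380 = 291081485838851, q_11 = 7·38397303395360 + 12616596531583 = 281397720299103 → 291081485838851/281397720299103
APPEND 11: p_12 = 11·291081485838851 + 39718673316353 = 3241615017543714, q_12 = 11·281397720299103 + 38397303395360 = 3133772226685493 → 3241615017543714/3133772226685493
APPEND 20: p_13 = 20·3241615017543714 + 291081485838851 = 65123381836713131, q_13 = 20·3133772226685493 + 281397720299103 = 62956842254008963 → 65123381836713131/62956842254008963
APPEND 50: p_14 = 50·65123381836713131 + 3241615017543714 = 3259410706853200264, q_14 = 50·62956842254008963 + 3133772226685493 = 3150975884927133643 → 3259410706853200264/3150975884927133643
APPEND 35: p_15 = 35·3259410706853200264 + 65123381836713131 = 114144498121698722371, q_15 = 35·3150975884927133643 + 62956842254008963 = 110347112814703686468 → 114144498121698722371/110347112814703686468
APPEND 38: p_16 = 38·114144498121698722371 + 3259410706853200264 = 4340750339331404650362, q_16 = 38·110347112814703686468 + 3150975884927133643 = 4196341262843667219427 → 4340750339331404650362/4196341262843667219427
APPEND 44: p_17 = 44·4340750339331404650362 + 114144498121698722371 = 191107159428703503338299, q_17 = 44·4196341262843667219427 + 110347112814703686468 = 184749362677936061341256 → 191107159428703503338299/184749362677936061341256
APPEND 18: p_18 = 18·191107159428703503338299 + 4340750339331404650362 = 3444269620055994464739744, q_18 = 18·184749362677936061341256 + 4196341262843667219427 = 3329684869465692771362035 → 3444269620055994464739744/3329684869465692771362035

511/494
15360/14849
507391/490511
15744481/15220690
614542150/594097421
566355443213/547513800611
13050772624380/12616596531583
39718673316353/38397303395360
3259410706853200264/3150975884927133643
114144498121698722371/110347112814703686468
4340750339331404650362/4196341262843667219427
3444269620055994464739744/3329684869465692771362035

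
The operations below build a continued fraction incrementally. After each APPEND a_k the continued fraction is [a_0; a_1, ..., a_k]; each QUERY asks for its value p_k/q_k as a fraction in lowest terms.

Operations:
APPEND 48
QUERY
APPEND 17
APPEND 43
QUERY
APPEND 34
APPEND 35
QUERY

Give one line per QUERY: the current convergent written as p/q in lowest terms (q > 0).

48/1
35179/732
41926784/872407

APPEND 48: p_0 = 48·1 + 0 = 48, q_0 = 48·0 + 1 = 1 → 48/1
APPEND 17: p_1 = 17·48 + 1 = 817, q_1 = 17·1 + 0 = 17 → 817/17
APPEND 43: p_2 = 43·817 + 48 = 35179, q_2 = 43·17 + 1 = 732 → 35179/732
APPEND 34: p_3 = 34·35179 + 817 = 1196903, q_3 = 34·732 + 17 = 24905 → 1196903/24905
APPEND 35: p_4 = 35·1196903 + 35179 = 41926784, q_4 = 35·24905 + 732 = 872407 → 41926784/872407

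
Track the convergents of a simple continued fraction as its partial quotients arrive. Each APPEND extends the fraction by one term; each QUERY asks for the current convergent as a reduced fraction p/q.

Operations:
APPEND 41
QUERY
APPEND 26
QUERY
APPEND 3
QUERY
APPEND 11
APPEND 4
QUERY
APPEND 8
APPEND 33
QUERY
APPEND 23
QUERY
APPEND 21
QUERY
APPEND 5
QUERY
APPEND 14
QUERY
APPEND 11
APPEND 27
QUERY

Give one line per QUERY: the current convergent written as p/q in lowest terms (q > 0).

41/1
1067/26
3242/79
150158/3659
41003927/999170
944328314/23011077
19871898521/484231787
100303820919/2444170012
1424125391387/34702611955
427097569798139/10407370952914

APPEND 41: p_0 = 41·1 + 0 = 41, q_0 = 41·0 + 1 = 1 → 41/1
APPEND 26: p_1 = 26·41 + 1 = 1067, q_1 = 26·1 + 0 = 26 → 1067/26
APPEND 3: p_2 = 3·1067 + 41 = 3242, q_2 = 3·26 + 1 = 79 → 3242/79
APPEND 11: p_3 = 11·3242 + 1067 = 36729, q_3 = 11·79 + 26 = 895 → 36729/895
APPEND 4: p_4 = 4·36729 + 3242 = 150158, q_4 = 4·895 + 79 = 3659 → 150158/3659
APPEND 8: p_5 = 8·150158 + 36729 = 1237993, q_5 = 8·3659 + 895 = 30167 → 1237993/30167
APPEND 33: p_6 = 33·1237993 + 150158 = 41003927, q_6 = 33·30167 + 3659 = 999170 → 41003927/999170
APPEND 23: p_7 = 23·41003927 + 1237993 = 944328314, q_7 = 23·999170 + 30167 = 23011077 → 944328314/23011077
APPEND 21: p_8 = 21·944328314 + 41003927 = 19871898521, q_8 = 21·23011077 + 999170 = 484231787 → 19871898521/484231787
APPEND 5: p_9 = 5·19871898521 + 944328314 = 100303820919, q_9 = 5·484231787 + 23011077 = 2444170012 → 100303820919/2444170012
APPEND 14: p_10 = 14·100303820919 + 19871898521 = 1424125391387, q_10 = 14·2444170012 + 484231787 = 34702611955 → 1424125391387/34702611955
APPEND 11: p_11 = 11·1424125391387 + 100303820919 = 15765683126176, q_11 = 11·34702611955 + 2444170012 = 384172901517 → 15765683126176/384172901517
APPEND 27: p_12 = 27·15765683126176 + 1424125391387 = 427097569798139, q_12 = 27·384172901517 + 34702611955 = 10407370952914 → 427097569798139/10407370952914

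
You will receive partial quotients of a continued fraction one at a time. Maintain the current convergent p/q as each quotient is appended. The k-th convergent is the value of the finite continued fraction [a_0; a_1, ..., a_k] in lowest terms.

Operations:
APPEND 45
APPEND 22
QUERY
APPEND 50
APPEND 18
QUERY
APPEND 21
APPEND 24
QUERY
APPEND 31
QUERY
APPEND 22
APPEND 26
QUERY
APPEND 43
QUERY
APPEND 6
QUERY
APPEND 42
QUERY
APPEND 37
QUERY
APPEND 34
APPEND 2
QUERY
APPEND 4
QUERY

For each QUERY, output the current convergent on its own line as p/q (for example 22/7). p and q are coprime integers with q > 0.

APPEND 45: p_0 = 45·1 + 0 = 45, q_0 = 45·0 + 1 = 1 → 45/1
APPEND 22: p_1 = 22·45 + 1 = 991, q_1 = 22·1 + 0 = 22 → 991/22
APPEND 50: p_2 = 50·991 + 45 = 49595, q_2 = 50·22 + 1 = 1101 → 49595/1101
APPEND 18: p_3 = 18·49595 + 991 = 893701, q_3 = 18·1101 + 22 = 19840 → 893701/19840
APPEND 21: p_4 = 21·893701 + 49595 = 18817316, q_4 = 21·19840 + 1101 = 417741 → 18817316/417741
APPEND 24: p_5 = 24·18817316 + 893701 = 452509285, q_5 = 24·417741 + 19840 = 10045624 → 452509285/10045624
APPEND 31: p_6 = 31·452509285 + 18817316 = 14046605151, q_6 = 31·10045624 + 417741 = 311832085 → 14046605151/311832085
APPEND 22: p_7 = 22·14046605151 + 452509285 = 309477822607, q_7 = 22·311832085 + 10045624 = 6870351494 → 309477822607/6870351494
APPEND 26: p_8 = 26·309477822607 + 14046605151 = 8060469992933, q_8 = 26·6870351494 + 311832085 = 178940970929 → 8060469992933/178940970929
APPEND 43: p_9 = 43·8060469992933 + 309477822607 = 346909687518726, q_9 = 43·178940970929 + 6870351494 = 7701332101441 → 346909687518726/7701332101441
APPEND 6: p_10 = 6·346909687518726 + 8060469992933 = 2089518595105289, q_10 = 6·7701332101441 + 178940970929 = 46386933579575 → 2089518595105289/46386933579575
APPEND 42: p_11 = 42·2089518595105289 + 346909687518726 = 88106690681940864, q_11 = 42·46386933579575 + 7701332101441 = 1955952542443591 → 88106690681940864/1955952542443591
APPEND 37: p_12 = 37·88106690681940864 + 2089518595105289 = 3262037073826917257, q_12 = 37·1955952542443591 + 46386933579575 = 72416631003992442 → 3262037073826917257/72416631003992442
APPEND 34: p_13 = 34·3262037073826917257 + 88106690681940864 = 110997367200797127602, q_13 = 34·72416631003992442 + 1955952542443591 = 2464121406678186619 → 110997367200797127602/2464121406678186619
APPEND 2: p_14 = 2·110997367200797127602 + 3262037073826917257 = 225256771475421172461, q_14 = 2·2464121406678186619 + 72416631003992442 = 5000659444360365680 → 225256771475421172461/5000659444360365680
APPEND 4: p_15 = 4·225256771475421172461 + 110997367200797127602 = 1012024453102481817446, q_15 = 4·5000659444360365680 + 2464121406678186619 = 22466759184119649339 → 1012024453102481817446/22466759184119649339

991/22
893701/19840
452509285/10045624
14046605151/311832085
8060469992933/178940970929
346909687518726/7701332101441
2089518595105289/46386933579575
88106690681940864/1955952542443591
3262037073826917257/72416631003992442
225256771475421172461/5000659444360365680
1012024453102481817446/22466759184119649339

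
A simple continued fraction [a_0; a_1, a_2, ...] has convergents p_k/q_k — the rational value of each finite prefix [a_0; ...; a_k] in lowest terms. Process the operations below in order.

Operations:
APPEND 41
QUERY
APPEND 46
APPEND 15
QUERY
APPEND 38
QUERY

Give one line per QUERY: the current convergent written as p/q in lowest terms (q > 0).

41/1
28346/691
1079035/26304

APPEND 41: p_0 = 41·1 + 0 = 41, q_0 = 41·0 + 1 = 1 → 41/1
APPEND 46: p_1 = 46·41 + 1 = 1887, q_1 = 46·1 + 0 = 46 → 1887/46
APPEND 15: p_2 = 15·1887 + 41 = 28346, q_2 = 15·46 + 1 = 691 → 28346/691
APPEND 38: p_3 = 38·28346 + 1887 = 1079035, q_3 = 38·691 + 46 = 26304 → 1079035/26304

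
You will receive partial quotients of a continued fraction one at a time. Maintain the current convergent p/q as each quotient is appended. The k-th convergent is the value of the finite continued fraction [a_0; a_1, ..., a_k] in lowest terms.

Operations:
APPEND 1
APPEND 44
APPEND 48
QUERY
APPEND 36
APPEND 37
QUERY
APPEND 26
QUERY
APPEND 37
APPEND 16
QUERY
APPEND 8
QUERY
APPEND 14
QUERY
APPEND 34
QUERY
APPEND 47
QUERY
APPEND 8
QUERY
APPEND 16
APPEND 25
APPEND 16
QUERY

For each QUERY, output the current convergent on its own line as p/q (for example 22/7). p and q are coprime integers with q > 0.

APPEND 1: p_0 = 1·1 + 0 = 1, q_0 = 1·0 + 1 = 1 → 1/1
APPEND 44: p_1 = 44·1 + 1 = 45, q_1 = 44·1 + 0 = 44 → 45/44
APPEND 48: p_2 = 48·45 + 1 = 2161, q_2 = 48·44 + 1 = 2113 → 2161/2113
APPEND 36: p_3 = 36·2161 + 45 = 77841, q_3 = 36·2113 + 44 = 76112 → 77841/76112
APPEND 37: p_4 = 37·77841 + 2161 = 2882278, q_4 = 37·76112 + 2113 = 2818257 → 2882278/2818257
APPEND 26: p_5 = 26·2882278 + 77841 = 75017069, q_5 = 26·2818257 + 76112 = 73350794 → 75017069/73350794
APPEND 37: p_6 = 37·75017069 + 2882278 = 2778513831, q_6 = 37·73350794 + 2818257 = 2716797635 → 2778513831/2716797635
APPEND 16: p_7 = 16·2778513831 + 75017069 = 44531238365, q_7 = 16·2716797635 + 73350794 = 43542112954 → 44531238365/43542112954
APPEND 8: p_8 = 8·44531238365 + 2778513831 = 359028420751, q_8 = 8·43542112954 + 2716797635 = 351053701267 → 359028420751/351053701267
APPEND 14: p_9 = 14·359028420751 + 44531238365 = 5070929128879, q_9 = 14·351053701267 + 43542112954 = 4958293930692 → 5070929128879/4958293930692
APPEND 34: p_10 = 34·5070929128879 + 359028420751 = 172770618802637, q_10 = 34·4958293930692 + 351053701267 = 168933047344795 → 172770618802637/168933047344795
APPEND 47: p_11 = 47·172770618802637 + 5070929128879 = 8125290012852818, q_11 = 47·168933047344795 + 4958293930692 = 7944811519136057 → 8125290012852818/7944811519136057
APPEND 8: p_12 = 8·8125290012852818 + 172770618802637 = 65175090721625181, q_12 = 8·7944811519136057 + 168933047344795 = 63727425200433251 → 65175090721625181/63727425200433251
APPEND 16: p_13 = 16·65175090721625181 + 8125290012852818 = 1050926741558855714, q_13 = 16·63727425200433251 + 7944811519136057 = 1027583614726068073 → 1050926741558855714/1027583614726068073
APPEND 25: p_14 = 25·1050926741558855714 + 65175090721625181 = 26338343629693018031, q_14 = 25·1027583614726068073 + 63727425200433251 = 25753317793352135076 → 26338343629693018031/25753317793352135076
APPEND 16: p_15 = 16·26338343629693018031 + 1050926741558855714 = 422464424816647144210, q_15 = 16·25753317793352135076 + 1027583614726068073 = 413080668308360229289 → 422464424816647144210/413080668308360229289

2161/2113
2882278/2818257
75017069/73350794
44531238365/43542112954
359028420751/351053701267
5070929128879/4958293930692
172770618802637/168933047344795
8125290012852818/7944811519136057
65175090721625181/63727425200433251
422464424816647144210/413080668308360229289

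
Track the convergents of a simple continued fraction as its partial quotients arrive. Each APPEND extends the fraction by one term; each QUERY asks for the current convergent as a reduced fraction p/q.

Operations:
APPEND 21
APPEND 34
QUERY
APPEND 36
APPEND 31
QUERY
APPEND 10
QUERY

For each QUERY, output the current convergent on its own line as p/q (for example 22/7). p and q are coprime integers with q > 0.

APPEND 21: p_0 = 21·1 + 0 = 21, q_0 = 21·0 + 1 = 1 → 21/1
APPEND 34: p_1 = 34·21 + 1 = 715, q_1 = 34·1 + 0 = 34 → 715/34
APPEND 36: p_2 = 36·715 + 21 = 25761, q_2 = 36·34 + 1 = 1225 → 25761/1225
APPEND 31: p_3 = 31·25761 + 715 = 799306, q_3 = 31·1225 + 34 = 38009 → 799306/38009
APPEND 10: p_4 = 10·799306 + 25761 = 8018821, q_4 = 10·38009 + 1225 = 381315 → 8018821/381315

715/34
799306/38009
8018821/381315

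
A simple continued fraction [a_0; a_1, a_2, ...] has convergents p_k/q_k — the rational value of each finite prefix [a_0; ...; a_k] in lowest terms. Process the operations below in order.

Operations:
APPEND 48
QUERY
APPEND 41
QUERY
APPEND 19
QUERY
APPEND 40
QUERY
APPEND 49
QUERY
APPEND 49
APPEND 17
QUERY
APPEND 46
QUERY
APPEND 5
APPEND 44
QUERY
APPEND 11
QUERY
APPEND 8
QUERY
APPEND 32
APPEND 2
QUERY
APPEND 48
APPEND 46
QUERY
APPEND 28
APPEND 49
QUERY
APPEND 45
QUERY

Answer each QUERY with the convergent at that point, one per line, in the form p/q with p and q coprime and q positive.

APPEND 48: p_0 = 48·1 + 0 = 48, q_0 = 48·0 + 1 = 1 → 48/1
APPEND 41: p_1 = 41·48 + 1 = 1969, q_1 = 41·1 + 0 = 41 → 1969/41
APPEND 19: p_2 = 19·1969 + 48 = 37459, q_2 = 19·41 + 1 = 780 → 37459/780
APPEND 40: p_3 = 40·37459 + 1969 = 1500329, q_3 = 40·780 + 41 = 31241 → 1500329/31241
APPEND 49: p_4 = 49·1500329 + 37459 = 73553580, q_4 = 49·31241 + 780 = 1531589 → 73553580/1531589
APPEND 49: p_5 = 49·73553580 + 1500329 = 3605625749, q_5 = 49·1531589 + 31241 = 75079102 → 3605625749/75079102
APPEND 17: p_6 = 17·3605625749 + 73553580 = 61369191313, q_6 = 17·75079102 + 1531589 = 1277876323 → 61369191313/1277876323
APPEND 46: p_7 = 46·61369191313 + 3605625749 = 2826588426147, q_7 = 46·1277876323 + 75079102 = 58857389960 → 2826588426147/58857389960
APPEND 5: p_8 = 5·2826588426147 + 61369191313 = 14194311322048, q_8 = 5·58857389960 + 1277876323 = 295564826123 → 14194311322048/295564826123
APPEND 44: p_9 = 44·14194311322048 + 2826588426147 = 627376286596259, q_9 = 44·295564826123 + 58857389960 = 13063709739372 → 627376286596259/13063709739372
APPEND 11: p_10 = 11·627376286596259 + 14194311322048 = 6915333463880897, q_10 = 11·13063709739372 + 295564826123 = 143996371959215 → 6915333463880897/143996371959215
APPEND 8: p_11 = 8·6915333463880897 + 627376286596259 = 55950043997643435, q_11 = 8·143996371959215 + 13063709739372 = 1165034685413092 → 55950043997643435/1165034685413092
APPEND 32: p_12 = 32·55950043997643435 + 6915333463880897 = 1797316741388470817, q_12 = 32·1165034685413092 + 143996371959215 = 37425106305178159 → 1797316741388470817/37425106305178159
APPEND 2: p_13 = 2·1797316741388470817 + 55950043997643435 = 3650583526774585069, q_13 = 2·37425106305178159 + 1165034685413092 = 76015247295769410 → 3650583526774585069/76015247295769410
APPEND 48: p_14 = 48·3650583526774585069 + 1797316741388470817 = 177025326026568554129, q_14 = 48·76015247295769410 + 37425106305178159 = 3686156976502109839 → 177025326026568554129/3686156976502109839
APPEND 46: p_15 = 46·177025326026568554129 + 3650583526774585069 = 8146815580748928075003, q_15 = 46·3686156976502109839 + 76015247295769410 = 169639236166392822004 → 8146815580748928075003/169639236166392822004
APPEND 28: p_16 = 28·8146815580748928075003 + 177025326026568554129 = 228287861586996554654213, q_16 = 28·169639236166392822004 + 3686156976502109839 = 4753584769635501125951 → 228287861586996554654213/4753584769635501125951
APPEND 49: p_17 = 49·228287861586996554654213 + 8146815580748928075003 = 11194252033343580106131440, q_17 = 49·4753584769635501125951 + 169639236166392822004 = 233095292948305947993603 → 11194252033343580106131440/233095292948305947993603
APPEND 45: p_18 = 45·11194252033343580106131440 + 228287861586996554654213 = 503969629362048101330569013, q_18 = 45·233095292948305947993603 + 4753584769635501125951 = 10494041767443403160838086 → 503969629362048101330569013/10494041767443403160838086

48/1
1969/41
37459/780
1500329/31241
73553580/1531589
61369191313/1277876323
2826588426147/58857389960
627376286596259/13063709739372
6915333463880897/143996371959215
55950043997643435/1165034685413092
3650583526774585069/76015247295769410
8146815580748928075003/169639236166392822004
11194252033343580106131440/233095292948305947993603
503969629362048101330569013/10494041767443403160838086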